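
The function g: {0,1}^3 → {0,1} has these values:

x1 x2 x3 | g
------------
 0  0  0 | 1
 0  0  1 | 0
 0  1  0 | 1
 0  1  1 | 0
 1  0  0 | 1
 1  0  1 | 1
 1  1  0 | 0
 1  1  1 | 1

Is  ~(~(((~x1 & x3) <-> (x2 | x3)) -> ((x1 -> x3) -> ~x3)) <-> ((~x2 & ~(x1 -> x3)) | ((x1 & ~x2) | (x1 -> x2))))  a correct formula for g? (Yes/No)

Check the formula against g row by row:
  x1=0, x2=0, x3=0: formula gives 1, g = 1 ✓
  x1=0, x2=0, x3=1: formula gives 0, g = 0 ✓
  x1=0, x2=1, x3=0: formula gives 1, g = 1 ✓
  x1=0, x2=1, x3=1: formula gives 0, g = 0 ✓
  x1=1, x2=0, x3=0: formula gives 1, g = 1 ✓
  …
  x1=1, x2=1, x3=0: formula gives 1, but g = 0 ✗
Since they disagree at (1,1,0), the expression is not a correct formula for g.

No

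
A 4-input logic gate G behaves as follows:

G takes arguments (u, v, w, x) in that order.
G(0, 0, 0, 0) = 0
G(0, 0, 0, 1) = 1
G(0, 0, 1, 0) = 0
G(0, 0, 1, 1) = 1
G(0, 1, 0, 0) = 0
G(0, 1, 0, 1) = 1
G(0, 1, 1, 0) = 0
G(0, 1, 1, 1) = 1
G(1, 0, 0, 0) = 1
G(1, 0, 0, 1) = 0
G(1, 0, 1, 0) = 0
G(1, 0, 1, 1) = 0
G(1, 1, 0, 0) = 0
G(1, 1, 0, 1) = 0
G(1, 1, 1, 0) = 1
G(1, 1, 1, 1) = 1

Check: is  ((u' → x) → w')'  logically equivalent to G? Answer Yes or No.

No

Evaluate ((u' → x) → w')' on each row and compare to G:
  u=0, v=0, w=0, x=0: formula gives 0, G = 0 ✓
  u=0, v=0, w=0, x=1: formula gives 0, but G = 1 ✗
Row (0,0,0,1) is a counterexample, so the formula is not equivalent to G.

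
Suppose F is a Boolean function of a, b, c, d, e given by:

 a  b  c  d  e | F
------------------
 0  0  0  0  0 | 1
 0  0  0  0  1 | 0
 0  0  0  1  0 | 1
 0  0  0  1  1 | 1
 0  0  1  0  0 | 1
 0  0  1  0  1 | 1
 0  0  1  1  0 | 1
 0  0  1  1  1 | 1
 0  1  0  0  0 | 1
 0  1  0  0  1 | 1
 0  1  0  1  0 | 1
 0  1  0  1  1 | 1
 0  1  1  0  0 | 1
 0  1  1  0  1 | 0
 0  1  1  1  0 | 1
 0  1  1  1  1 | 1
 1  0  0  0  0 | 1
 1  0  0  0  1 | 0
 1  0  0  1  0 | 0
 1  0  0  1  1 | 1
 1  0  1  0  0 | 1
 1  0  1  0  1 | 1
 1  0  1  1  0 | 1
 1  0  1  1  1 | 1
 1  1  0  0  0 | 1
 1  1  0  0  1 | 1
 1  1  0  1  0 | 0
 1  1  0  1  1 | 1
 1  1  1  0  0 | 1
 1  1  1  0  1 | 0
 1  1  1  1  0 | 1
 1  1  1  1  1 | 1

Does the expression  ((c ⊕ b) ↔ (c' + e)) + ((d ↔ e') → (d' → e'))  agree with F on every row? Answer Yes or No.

Check the formula against F row by row:
  a=0, b=0, c=0, d=0, e=0: formula gives 1, F = 1 ✓
  a=0, b=0, c=0, d=0, e=1: formula gives 0, F = 0 ✓
  a=0, b=0, c=0, d=1, e=0: formula gives 1, F = 1 ✓
  a=0, b=0, c=0, d=1, e=1: formula gives 1, F = 1 ✓
  …
  a=1, b=0, c=0, d=1, e=0: formula gives 1, but F = 0 ✗
A single disagreement suffices: at (1,0,0,1,0) they differ, so the formula does not compute F.

No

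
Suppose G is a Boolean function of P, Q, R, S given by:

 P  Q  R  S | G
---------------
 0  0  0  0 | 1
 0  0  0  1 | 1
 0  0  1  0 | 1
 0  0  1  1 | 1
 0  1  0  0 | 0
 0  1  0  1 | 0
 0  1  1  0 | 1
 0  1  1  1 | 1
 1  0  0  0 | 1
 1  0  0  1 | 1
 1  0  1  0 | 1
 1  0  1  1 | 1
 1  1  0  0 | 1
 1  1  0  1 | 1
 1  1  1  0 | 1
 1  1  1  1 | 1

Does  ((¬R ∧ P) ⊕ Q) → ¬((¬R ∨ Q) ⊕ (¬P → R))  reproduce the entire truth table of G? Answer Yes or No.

Check the formula against G row by row:
  P=0, Q=0, R=0, S=0: formula gives 1, G = 1 ✓
  P=0, Q=0, R=0, S=1: formula gives 1, G = 1 ✓
  P=0, Q=0, R=1, S=0: formula gives 1, G = 1 ✓
  P=0, Q=0, R=1, S=1: formula gives 1, G = 1 ✓
  … (the remaining 12 rows also agree.)
Every row agrees, so the formula is equivalent.

Yes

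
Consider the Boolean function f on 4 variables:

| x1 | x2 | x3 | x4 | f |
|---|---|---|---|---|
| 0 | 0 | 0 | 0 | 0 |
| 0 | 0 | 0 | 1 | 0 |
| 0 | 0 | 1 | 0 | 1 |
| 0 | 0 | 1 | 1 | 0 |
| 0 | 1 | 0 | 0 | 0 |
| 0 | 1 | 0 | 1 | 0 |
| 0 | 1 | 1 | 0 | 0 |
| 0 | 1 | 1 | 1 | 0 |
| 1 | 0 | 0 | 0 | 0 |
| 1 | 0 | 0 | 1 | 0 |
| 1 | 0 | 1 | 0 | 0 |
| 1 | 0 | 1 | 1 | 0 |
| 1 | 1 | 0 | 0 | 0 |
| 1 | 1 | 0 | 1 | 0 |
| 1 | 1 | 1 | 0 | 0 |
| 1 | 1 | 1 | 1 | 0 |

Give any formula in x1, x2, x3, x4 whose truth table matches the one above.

f(x1, x2, x3, x4) = ((¬x1 ∧ ¬x2) ∧ x3) ∧ ¬x4

Only row (0,0,1,0) gives 1. That row's minterm ¬x1·¬x2·x3·¬x4 is f directly.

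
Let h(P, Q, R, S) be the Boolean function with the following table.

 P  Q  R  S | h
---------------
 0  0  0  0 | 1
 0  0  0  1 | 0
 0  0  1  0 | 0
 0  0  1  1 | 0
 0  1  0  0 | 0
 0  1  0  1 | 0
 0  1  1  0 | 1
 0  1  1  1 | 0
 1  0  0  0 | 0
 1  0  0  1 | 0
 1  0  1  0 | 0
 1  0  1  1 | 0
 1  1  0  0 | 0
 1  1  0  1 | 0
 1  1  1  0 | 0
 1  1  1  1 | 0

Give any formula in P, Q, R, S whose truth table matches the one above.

h(P, Q, R, S) = (((not P and not Q) and not R) and not S) or (((not P and Q) and R) and not S)

The 1-rows are (0,0,0,0), (0,1,1,0). Each contributes one minterm — ¬P·¬Q·¬R·¬S; ¬P·Q·R·¬S — and their disjunction is a sum-of-products form of h.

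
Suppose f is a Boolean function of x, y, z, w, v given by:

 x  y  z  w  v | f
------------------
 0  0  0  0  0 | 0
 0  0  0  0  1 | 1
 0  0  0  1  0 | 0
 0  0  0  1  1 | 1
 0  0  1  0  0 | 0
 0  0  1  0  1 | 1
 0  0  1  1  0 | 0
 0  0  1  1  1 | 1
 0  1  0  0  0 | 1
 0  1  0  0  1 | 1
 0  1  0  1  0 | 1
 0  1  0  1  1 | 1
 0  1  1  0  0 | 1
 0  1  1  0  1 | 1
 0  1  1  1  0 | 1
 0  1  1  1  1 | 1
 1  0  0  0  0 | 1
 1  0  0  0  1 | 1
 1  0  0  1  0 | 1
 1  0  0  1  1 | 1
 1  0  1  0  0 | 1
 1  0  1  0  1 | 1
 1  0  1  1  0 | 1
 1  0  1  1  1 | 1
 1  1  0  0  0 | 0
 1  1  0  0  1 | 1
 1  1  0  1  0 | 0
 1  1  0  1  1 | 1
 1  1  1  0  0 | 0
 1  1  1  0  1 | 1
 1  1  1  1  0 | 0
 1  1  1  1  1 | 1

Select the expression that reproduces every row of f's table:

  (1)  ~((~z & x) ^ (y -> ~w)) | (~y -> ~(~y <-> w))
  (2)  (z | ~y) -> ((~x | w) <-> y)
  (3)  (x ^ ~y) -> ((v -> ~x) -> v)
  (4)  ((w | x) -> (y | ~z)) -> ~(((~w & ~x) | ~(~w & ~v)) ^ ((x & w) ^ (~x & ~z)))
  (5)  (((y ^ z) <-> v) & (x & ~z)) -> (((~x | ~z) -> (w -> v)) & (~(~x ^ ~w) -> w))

3

(1): at (0,0,0,0,0) it gives 1, but f = 0 — eliminated.
(2): at (0,0,0,0,1) it gives 0, but f = 1 — eliminated.
(4): at (0,0,0,0,0) it gives 1, but f = 0 — eliminated.
(5): at (0,0,0,0,0) it gives 1, but f = 0 — eliminated.
Only (3) survives; checking it on all 32 rows confirms it matches f.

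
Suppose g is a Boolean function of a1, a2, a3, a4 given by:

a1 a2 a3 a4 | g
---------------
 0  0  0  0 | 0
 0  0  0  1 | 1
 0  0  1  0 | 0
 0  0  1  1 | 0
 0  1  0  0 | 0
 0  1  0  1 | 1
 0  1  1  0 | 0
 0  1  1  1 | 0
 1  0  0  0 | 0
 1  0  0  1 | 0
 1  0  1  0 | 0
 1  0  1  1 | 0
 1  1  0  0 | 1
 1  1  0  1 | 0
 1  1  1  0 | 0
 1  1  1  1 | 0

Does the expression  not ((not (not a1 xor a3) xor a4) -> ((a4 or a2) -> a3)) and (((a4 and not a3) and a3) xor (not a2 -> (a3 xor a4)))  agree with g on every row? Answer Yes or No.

Yes

Evaluate not ((not (not a1 xor a3) xor a4) -> ((a4 or a2) -> a3)) and (((a4 and not a3) and a3) xor (not a2 -> (a3 xor a4))) on each row and compare to g:
  a1=0, a2=0, a3=0, a4=0: formula gives 0, g = 0 ✓
  a1=0, a2=0, a3=0, a4=1: formula gives 1, g = 1 ✓
  a1=0, a2=0, a3=1, a4=0: formula gives 0, g = 0 ✓
  a1=0, a2=0, a3=1, a4=1: formula gives 0, g = 0 ✓
  … (the remaining 12 rows also agree.)
Every row agrees, so the formula is equivalent.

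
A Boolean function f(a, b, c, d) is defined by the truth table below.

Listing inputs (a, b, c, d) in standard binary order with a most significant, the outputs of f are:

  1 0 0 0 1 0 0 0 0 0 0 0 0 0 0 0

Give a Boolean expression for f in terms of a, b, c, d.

f(a, b, c, d) = (((not a and not b) and not c) and not d) or (((not a and b) and not c) and not d)

f=1 on 2 inputs: (0,0,0,0), (0,1,0,0). Reading each as a conjunction of literals (¬a·¬b·¬c·¬d, ¬a·b·¬c·¬d) and taking the OR gives the canonical DNF.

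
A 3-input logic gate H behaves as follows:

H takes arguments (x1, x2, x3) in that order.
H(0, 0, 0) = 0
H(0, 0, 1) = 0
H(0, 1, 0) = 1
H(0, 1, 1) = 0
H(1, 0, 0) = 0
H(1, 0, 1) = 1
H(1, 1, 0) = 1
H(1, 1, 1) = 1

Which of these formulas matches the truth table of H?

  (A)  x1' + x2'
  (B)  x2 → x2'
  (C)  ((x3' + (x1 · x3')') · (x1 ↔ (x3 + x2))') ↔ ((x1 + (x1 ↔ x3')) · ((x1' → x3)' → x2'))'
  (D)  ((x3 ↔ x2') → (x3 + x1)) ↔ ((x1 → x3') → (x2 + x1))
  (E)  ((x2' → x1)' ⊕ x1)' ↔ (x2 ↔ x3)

(A) fails at (0,0,0): the formula yields 1, H is 0.
(B) fails at (0,0,0): the formula yields 1, H is 0.
(D) fails at (0,1,0): the formula yields 0, H is 1.
(E) fails at (0,0,1): the formula yields 1, H is 0.
That leaves (C). Evaluating it on every row reproduces the table of H exactly.

C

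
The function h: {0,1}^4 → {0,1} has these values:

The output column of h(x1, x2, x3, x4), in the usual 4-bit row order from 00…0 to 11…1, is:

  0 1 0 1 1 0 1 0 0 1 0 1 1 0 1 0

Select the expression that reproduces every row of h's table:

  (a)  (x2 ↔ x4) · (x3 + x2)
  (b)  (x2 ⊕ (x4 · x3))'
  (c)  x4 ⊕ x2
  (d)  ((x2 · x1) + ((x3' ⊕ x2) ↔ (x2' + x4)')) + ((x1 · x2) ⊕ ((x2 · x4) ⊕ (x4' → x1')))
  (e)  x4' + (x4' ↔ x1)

c

(a) fails at (0,0,0,1): the formula yields 0, h is 1.
(b) fails at (0,0,0,0): the formula yields 1, h is 0.
(d) fails at (0,0,0,0): the formula yields 1, h is 0.
(e) fails at (0,0,0,0): the formula yields 1, h is 0.
Only (c) survives; checking it on all 16 rows confirms it matches h.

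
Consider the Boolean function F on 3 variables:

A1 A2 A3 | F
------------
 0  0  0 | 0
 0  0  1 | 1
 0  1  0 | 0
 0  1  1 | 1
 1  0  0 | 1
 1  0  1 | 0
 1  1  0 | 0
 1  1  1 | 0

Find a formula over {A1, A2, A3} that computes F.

F(A1, A2, A3) = (((not A1 and not A2) and A3) or ((not A1 and A2) and A3)) or ((A1 and not A2) and not A3)

F=1 on 3 inputs: (0,0,1), (0,1,1), (1,0,0). Reading each as a conjunction of literals (¬A1·¬A2·A3, ¬A1·A2·A3, A1·¬A2·¬A3) and taking the OR gives the canonical DNF.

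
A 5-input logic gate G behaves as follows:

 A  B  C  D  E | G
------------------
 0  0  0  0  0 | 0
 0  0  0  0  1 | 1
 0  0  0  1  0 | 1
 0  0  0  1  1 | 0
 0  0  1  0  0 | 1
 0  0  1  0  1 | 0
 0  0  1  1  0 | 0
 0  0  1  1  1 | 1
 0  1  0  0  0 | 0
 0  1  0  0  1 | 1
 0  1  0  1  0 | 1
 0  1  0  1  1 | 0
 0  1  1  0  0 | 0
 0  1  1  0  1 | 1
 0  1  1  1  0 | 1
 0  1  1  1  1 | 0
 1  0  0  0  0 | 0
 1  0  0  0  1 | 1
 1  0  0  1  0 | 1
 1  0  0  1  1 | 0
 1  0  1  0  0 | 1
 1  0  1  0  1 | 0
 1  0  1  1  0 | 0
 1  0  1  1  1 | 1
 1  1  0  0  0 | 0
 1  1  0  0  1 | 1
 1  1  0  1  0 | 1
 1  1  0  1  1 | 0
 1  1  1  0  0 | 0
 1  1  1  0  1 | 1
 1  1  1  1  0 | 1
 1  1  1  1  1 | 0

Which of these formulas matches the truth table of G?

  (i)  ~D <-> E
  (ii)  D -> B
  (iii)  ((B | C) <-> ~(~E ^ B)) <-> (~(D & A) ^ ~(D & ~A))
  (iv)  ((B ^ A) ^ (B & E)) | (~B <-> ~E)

iii

(i): at (0,0,1,0,0) it gives 0, but G = 1 — eliminated.
(ii): at (0,0,0,0,0) it gives 1, but G = 0 — eliminated.
(iv): at (0,0,0,0,0) it gives 1, but G = 0 — eliminated.
(iii) is the remaining candidate, and it agrees with G on all 32 inputs.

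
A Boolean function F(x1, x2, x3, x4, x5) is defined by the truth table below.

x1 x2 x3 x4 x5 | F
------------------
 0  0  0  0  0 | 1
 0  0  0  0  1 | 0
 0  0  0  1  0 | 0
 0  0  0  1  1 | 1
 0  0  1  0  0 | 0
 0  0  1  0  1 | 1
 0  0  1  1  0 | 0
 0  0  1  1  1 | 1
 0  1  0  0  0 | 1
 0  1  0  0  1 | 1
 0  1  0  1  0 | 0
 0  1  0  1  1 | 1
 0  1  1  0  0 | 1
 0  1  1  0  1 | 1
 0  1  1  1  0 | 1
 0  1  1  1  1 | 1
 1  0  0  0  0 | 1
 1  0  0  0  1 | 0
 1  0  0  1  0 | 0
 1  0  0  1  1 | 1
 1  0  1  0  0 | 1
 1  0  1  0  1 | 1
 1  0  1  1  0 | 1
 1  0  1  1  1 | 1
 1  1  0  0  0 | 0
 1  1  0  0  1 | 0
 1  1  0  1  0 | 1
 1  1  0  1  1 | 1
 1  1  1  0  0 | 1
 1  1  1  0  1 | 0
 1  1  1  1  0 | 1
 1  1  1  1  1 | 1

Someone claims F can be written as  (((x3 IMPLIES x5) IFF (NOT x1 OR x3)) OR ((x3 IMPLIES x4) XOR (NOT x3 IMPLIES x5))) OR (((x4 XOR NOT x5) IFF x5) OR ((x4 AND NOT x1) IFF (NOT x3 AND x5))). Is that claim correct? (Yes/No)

No

Check the formula against F row by row:
  x1=0, x2=0, x3=0, x4=0, x5=0: formula gives 1, F = 1 ✓
  x1=0, x2=0, x3=0, x4=0, x5=1: formula gives 1, but F = 0 ✗
Row (0,0,0,0,1) is a counterexample, so the formula is not equivalent to F.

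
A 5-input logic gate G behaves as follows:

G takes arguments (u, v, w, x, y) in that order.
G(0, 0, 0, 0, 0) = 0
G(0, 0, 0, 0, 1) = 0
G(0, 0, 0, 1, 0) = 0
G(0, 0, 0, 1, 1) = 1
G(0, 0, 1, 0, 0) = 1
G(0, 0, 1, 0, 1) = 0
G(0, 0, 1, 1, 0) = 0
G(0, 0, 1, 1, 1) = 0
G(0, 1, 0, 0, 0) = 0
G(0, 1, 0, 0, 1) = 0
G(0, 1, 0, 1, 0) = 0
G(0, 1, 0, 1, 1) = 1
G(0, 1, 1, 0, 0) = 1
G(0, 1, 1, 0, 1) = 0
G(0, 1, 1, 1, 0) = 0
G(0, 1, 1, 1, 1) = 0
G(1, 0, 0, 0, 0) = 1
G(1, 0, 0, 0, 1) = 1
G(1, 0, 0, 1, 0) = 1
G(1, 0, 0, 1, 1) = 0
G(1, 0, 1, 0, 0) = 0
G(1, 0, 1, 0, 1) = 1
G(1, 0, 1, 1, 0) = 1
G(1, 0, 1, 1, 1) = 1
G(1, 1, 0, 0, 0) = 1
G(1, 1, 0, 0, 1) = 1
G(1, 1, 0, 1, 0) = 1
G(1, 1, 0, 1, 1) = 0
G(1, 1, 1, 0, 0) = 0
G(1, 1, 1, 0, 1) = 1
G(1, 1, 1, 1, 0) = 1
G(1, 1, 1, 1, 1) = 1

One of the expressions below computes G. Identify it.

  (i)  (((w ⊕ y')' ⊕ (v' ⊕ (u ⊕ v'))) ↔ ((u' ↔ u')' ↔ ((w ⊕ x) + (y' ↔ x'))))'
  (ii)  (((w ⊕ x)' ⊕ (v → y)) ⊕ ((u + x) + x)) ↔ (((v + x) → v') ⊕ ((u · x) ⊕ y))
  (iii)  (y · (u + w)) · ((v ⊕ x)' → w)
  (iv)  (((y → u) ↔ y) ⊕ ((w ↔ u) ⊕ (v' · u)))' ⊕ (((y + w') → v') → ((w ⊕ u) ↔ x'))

i

(ii): at (0,0,0,0,1) it gives 1, but G = 0 — eliminated.
(iii): at (0,0,0,1,1) it gives 0, but G = 1 — eliminated.
(iv): at (0,0,0,1,0) it gives 1, but G = 0 — eliminated.
(i) is the remaining candidate, and it agrees with G on all 32 inputs.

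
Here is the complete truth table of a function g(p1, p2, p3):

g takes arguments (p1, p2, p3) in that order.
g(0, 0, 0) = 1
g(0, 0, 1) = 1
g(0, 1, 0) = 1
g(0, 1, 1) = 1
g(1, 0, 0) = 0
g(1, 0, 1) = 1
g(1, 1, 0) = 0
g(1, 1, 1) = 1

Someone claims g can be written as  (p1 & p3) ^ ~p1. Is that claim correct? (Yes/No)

Test each input against both g and the formula:
  p1=0, p2=0, p3=0: formula gives 1, g = 1 ✓
  p1=0, p2=0, p3=1: formula gives 1, g = 1 ✓
  p1=0, p2=1, p3=0: formula gives 1, g = 1 ✓
  p1=0, p2=1, p3=1: formula gives 1, g = 1 ✓
  p1=1, p2=0, p3=0: formula gives 0, g = 0 ✓
  … (the remaining 3 rows also agree.)
Every row agrees, so the formula is equivalent.

Yes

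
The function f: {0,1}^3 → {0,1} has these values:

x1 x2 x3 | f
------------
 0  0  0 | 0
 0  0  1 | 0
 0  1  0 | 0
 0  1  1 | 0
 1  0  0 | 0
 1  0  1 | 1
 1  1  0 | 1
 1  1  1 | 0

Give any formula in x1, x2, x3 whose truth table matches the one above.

f(x1, x2, x3) = ((x1 AND NOT x2) AND x3) OR ((x1 AND x2) AND NOT x3)

Collect the rows where f=1 — (1,0,1), (1,1,0) — and write one minterm per row: x1·¬x2·x3, x1·x2·¬x3. Their union (logical OR) reproduces the table exactly.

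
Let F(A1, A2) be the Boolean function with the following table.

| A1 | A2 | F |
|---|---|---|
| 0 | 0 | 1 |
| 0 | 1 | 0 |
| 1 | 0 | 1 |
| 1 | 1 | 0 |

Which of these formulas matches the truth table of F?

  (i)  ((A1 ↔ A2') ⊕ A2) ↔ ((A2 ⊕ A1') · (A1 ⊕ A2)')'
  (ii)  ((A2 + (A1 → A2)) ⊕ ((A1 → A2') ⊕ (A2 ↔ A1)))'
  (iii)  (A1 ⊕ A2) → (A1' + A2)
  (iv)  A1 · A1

i

(ii) fails at (0,0): the formula yields 0, F is 1.
(iii) fails at (0,1): the formula yields 1, F is 0.
(iv) fails at (0,0): the formula yields 0, F is 1.
Only (i) survives; checking it on all 4 rows confirms it matches F.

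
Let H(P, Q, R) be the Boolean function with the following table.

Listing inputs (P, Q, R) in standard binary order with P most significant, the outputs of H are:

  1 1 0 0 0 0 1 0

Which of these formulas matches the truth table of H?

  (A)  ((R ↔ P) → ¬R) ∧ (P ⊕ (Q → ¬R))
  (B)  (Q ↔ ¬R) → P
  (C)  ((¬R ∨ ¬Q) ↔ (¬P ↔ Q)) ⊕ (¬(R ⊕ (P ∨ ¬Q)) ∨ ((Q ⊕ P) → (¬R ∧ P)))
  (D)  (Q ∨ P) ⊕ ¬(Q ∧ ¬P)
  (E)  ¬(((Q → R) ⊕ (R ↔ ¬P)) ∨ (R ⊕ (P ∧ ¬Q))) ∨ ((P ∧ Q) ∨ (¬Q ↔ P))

C

(A) disagrees with H on (0,1,0) (formula → 1, table → 0); rule it out.
(B) disagrees with H on (0,0,1) (formula → 0, table → 1); rule it out.
(D) disagrees with H on (0,1,0) (formula → 1, table → 0); rule it out.
(E) disagrees with H on (0,0,0) (formula → 0, table → 1); rule it out.
Only (C) survives; checking it on all 8 rows confirms it matches H.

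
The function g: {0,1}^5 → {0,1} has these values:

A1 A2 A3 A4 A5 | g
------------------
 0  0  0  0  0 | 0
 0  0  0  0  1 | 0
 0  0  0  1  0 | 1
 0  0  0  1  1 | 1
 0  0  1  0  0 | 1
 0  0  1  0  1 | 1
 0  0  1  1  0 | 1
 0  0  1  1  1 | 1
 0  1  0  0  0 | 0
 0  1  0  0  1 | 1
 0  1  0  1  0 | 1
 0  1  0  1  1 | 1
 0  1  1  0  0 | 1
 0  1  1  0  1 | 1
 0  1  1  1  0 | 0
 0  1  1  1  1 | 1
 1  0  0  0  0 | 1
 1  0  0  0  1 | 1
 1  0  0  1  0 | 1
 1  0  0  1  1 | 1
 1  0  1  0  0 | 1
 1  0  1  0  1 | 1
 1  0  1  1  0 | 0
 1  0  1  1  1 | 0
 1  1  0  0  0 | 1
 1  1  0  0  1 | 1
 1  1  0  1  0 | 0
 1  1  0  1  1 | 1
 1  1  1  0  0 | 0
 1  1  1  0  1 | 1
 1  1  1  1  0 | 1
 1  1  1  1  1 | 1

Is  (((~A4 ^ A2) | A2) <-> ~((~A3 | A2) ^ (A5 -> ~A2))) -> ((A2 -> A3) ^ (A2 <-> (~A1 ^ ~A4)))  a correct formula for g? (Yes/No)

Check the formula against g row by row:
  A1=0, A2=0, A3=0, A4=0, A5=0: formula gives 0, g = 0 ✓
  A1=0, A2=0, A3=0, A4=0, A5=1: formula gives 0, g = 0 ✓
  A1=0, A2=0, A3=0, A4=1, A5=0: formula gives 1, g = 1 ✓
  A1=0, A2=0, A3=0, A4=1, A5=1: formula gives 1, g = 1 ✓
  … (the remaining 28 rows also agree.)
Every row agrees, so the formula is equivalent.

Yes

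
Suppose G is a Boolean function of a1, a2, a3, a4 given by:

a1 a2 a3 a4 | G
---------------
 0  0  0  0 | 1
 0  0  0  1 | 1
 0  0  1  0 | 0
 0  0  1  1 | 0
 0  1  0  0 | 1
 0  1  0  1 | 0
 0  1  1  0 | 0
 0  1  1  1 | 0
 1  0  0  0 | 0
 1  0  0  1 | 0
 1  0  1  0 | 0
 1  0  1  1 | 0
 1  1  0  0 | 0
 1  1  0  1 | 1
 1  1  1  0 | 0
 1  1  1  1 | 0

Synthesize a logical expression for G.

Collect the rows where G=1 — (0,0,0,0), (0,0,0,1), (0,1,0,0), (1,1,0,1) — and write one minterm per row: ¬a1·¬a2·¬a3·¬a4, ¬a1·¬a2·¬a3·a4, ¬a1·a2·¬a3·¬a4, a1·a2·¬a3·a4. Their union (logical OR) reproduces the table exactly.

G(a1, a2, a3, a4) = (((((not a1 and not a2) and not a3) and not a4) or (((not a1 and not a2) and not a3) and a4)) or (((not a1 and a2) and not a3) and not a4)) or (((a1 and a2) and not a3) and a4)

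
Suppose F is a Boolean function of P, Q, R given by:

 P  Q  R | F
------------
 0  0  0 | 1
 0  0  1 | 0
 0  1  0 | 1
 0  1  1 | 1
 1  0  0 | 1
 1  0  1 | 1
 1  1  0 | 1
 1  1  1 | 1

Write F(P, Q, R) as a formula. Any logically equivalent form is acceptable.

F(P, Q, R) = NOT ((NOT P AND NOT Q) AND R)

Only row (0,0,1) gives 0. So F is 1 everywhere except there — the complement of the minterm ¬P·¬Q·R.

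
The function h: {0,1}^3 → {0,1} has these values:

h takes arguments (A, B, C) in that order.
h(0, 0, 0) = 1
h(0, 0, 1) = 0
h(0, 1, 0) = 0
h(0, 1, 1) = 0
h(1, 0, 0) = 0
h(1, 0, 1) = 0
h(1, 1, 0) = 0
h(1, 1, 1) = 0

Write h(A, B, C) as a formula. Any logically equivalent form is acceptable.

h(A, B, C) = ~((A | B) | C)

The output is 1 only when every input is 0 — NOR of all inputs.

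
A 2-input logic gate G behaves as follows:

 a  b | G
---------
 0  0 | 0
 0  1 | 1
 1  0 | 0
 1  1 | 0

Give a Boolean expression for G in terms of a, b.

Only row (0,1) gives 1. That row's minterm ¬a·b is G directly.

G(a, b) = ¬a ∧ b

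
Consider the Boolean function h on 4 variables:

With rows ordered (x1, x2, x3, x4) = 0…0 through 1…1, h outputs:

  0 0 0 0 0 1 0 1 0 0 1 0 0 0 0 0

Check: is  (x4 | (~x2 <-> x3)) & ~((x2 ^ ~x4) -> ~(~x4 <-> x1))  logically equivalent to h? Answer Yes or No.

Test each input against both h and the formula:
  x1=0, x2=0, x3=0, x4=0: formula gives 0, h = 0 ✓
  x1=0, x2=0, x3=0, x4=1: formula gives 0, h = 0 ✓
  x1=0, x2=0, x3=1, x4=0: formula gives 0, h = 0 ✓
  x1=0, x2=0, x3=1, x4=1: formula gives 0, h = 0 ✓
  … (the remaining 12 rows also agree.)
All 16 rows match — the expression computes h exactly.

Yes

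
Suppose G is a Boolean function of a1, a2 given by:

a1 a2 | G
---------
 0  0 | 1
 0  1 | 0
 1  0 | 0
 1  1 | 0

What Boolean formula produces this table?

G(a1, a2) = NOT (a1 OR a2)

The output is 1 only when every input is 0 — NOR of all inputs.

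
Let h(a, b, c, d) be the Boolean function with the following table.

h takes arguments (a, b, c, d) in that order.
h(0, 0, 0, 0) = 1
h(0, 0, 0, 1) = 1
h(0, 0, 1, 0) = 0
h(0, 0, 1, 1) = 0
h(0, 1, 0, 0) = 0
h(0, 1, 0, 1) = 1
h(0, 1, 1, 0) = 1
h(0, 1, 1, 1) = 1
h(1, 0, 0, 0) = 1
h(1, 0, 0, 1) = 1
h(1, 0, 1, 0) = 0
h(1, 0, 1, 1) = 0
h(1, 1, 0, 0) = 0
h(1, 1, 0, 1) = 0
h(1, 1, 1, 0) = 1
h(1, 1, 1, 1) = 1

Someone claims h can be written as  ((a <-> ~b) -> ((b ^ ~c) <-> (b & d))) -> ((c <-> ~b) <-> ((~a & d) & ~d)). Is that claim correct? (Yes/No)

Check the formula against h row by row:
  a=0, b=0, c=0, d=0: formula gives 1, h = 1 ✓
  a=0, b=0, c=0, d=1: formula gives 1, h = 1 ✓
  a=0, b=0, c=1, d=0: formula gives 0, h = 0 ✓
  a=0, b=0, c=1, d=1: formula gives 0, h = 0 ✓
  …and likewise for the remaining 12 rows.
No disagreement on any input; they are logically equivalent.

Yes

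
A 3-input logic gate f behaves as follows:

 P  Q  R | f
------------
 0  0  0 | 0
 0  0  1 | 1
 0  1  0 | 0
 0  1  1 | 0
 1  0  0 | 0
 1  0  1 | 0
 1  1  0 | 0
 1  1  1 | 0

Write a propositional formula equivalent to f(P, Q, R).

f(P, Q, R) = (P' · Q') · R

Only row (0,0,1) gives 1. That row's minterm ¬P·¬Q·R is f directly.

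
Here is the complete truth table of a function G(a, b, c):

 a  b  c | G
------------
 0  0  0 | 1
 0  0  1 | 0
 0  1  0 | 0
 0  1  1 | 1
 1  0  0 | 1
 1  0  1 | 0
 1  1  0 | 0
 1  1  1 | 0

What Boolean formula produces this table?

Collect the rows where G=1 — (0,0,0), (0,1,1), (1,0,0) — and write one minterm per row: ¬a·¬b·¬c, ¬a·b·c, a·¬b·¬c. Their union (logical OR) reproduces the table exactly.

G(a, b, c) = (((NOT a AND NOT b) AND NOT c) OR ((NOT a AND b) AND c)) OR ((a AND NOT b) AND NOT c)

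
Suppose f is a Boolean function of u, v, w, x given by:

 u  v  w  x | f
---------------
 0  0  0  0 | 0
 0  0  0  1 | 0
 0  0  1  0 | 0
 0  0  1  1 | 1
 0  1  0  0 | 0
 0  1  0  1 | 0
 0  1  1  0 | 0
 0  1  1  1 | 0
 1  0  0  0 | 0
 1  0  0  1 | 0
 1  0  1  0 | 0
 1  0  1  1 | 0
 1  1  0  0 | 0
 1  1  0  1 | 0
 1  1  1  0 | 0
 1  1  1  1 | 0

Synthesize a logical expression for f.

f(u, v, w, x) = ((not u and not v) and w) and x

f is 1 on exactly one input, (0,0,1,1), whose minterm is ¬u·¬v·w·x. So f is just that conjunction.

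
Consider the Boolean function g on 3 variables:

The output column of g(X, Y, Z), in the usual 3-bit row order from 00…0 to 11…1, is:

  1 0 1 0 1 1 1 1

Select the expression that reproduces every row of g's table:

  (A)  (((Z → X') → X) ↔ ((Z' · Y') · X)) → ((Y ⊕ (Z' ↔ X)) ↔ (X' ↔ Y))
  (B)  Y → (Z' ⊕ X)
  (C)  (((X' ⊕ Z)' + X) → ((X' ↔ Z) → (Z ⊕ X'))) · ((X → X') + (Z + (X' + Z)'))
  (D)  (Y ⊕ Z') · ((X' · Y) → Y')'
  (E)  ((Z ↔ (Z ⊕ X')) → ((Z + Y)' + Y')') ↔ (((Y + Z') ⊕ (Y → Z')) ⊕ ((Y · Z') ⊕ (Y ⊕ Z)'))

(B) fails at (0,0,1): the formula yields 1, g is 0.
(C) fails at (1,0,0): the formula yields 0, g is 1.
(D) fails at (0,0,0): the formula yields 0, g is 1.
(E) fails at (0,0,1): the formula yields 1, g is 0.
Only (A) survives; checking it on all 8 rows confirms it matches g.

A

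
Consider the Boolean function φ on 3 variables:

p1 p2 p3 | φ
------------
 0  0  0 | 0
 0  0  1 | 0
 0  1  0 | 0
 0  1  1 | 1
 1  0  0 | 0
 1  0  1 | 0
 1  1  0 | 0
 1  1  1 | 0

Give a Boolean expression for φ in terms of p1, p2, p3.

Only row (0,1,1) gives 1. That row's minterm ¬p1·p2·p3 is φ directly.

φ(p1, p2, p3) = (not p1 and p2) and p3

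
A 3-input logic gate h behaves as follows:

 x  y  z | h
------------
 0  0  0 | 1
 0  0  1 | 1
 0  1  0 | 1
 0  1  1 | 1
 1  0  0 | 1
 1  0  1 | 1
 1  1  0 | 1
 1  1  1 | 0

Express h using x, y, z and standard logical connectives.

The output is 0 only when every input is 1 — NAND of all inputs.

h(x, y, z) = ((x · y) · z)'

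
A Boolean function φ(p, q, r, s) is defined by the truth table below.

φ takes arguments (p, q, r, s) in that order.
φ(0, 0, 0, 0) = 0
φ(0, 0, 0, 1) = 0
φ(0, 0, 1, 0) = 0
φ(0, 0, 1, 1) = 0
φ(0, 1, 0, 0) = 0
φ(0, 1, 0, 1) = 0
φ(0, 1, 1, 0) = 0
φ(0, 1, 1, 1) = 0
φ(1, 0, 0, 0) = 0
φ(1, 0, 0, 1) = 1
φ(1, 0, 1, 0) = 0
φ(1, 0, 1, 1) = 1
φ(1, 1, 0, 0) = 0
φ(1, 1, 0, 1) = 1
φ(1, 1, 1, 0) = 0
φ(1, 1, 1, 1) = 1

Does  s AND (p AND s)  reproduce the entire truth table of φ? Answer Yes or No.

Evaluate s AND (p AND s) on each row and compare to φ:
  p=0, q=0, r=0, s=0: formula gives 0, φ = 0 ✓
  p=0, q=0, r=0, s=1: formula gives 0, φ = 0 ✓
  p=0, q=0, r=1, s=0: formula gives 0, φ = 0 ✓
  p=0, q=0, r=1, s=1: formula gives 0, φ = 0 ✓
  … (the remaining 12 rows also agree.)
No disagreement on any input; they are logically equivalent.

Yes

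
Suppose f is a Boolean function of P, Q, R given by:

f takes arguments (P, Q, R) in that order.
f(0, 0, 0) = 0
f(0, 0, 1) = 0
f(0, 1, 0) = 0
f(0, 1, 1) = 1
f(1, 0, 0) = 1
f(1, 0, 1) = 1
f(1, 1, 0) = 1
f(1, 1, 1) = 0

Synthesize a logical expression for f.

f(P, Q, R) = ((((P' · Q) · R) + ((P · Q') · R')) + ((P · Q') · R)) + ((P · Q) · R')

The 1-rows are (0,1,1), (1,0,0), (1,0,1), (1,1,0). Each contributes one minterm — ¬P·Q·R; P·¬Q·¬R; P·¬Q·R; P·Q·¬R — and their disjunction is a sum-of-products form of f.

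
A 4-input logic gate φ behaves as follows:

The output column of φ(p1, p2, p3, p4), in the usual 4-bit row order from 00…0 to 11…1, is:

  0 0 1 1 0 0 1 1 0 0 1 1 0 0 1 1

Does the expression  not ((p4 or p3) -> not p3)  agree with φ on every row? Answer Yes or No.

Check the formula against φ row by row:
  p1=0, p2=0, p3=0, p4=0: formula gives 0, φ = 0 ✓
  p1=0, p2=0, p3=0, p4=1: formula gives 0, φ = 0 ✓
  p1=0, p2=0, p3=1, p4=0: formula gives 1, φ = 1 ✓
  p1=0, p2=0, p3=1, p4=1: formula gives 1, φ = 1 ✓
  … (the remaining 12 rows also agree.)
Every row agrees, so the formula is equivalent.

Yes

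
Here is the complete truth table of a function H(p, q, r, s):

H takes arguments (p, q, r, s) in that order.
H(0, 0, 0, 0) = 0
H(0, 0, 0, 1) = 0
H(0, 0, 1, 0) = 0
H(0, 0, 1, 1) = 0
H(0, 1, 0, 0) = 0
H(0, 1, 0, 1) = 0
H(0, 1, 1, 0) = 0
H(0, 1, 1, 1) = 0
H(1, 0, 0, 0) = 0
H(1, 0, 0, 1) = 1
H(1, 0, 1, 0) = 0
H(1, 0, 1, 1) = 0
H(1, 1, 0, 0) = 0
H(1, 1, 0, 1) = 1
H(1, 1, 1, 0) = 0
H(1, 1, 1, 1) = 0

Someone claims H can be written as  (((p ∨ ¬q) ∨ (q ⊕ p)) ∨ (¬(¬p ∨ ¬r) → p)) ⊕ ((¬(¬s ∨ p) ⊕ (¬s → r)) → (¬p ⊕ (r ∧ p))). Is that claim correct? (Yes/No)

Evaluate (((p ∨ ¬q) ∨ (q ⊕ p)) ∨ (¬(¬p ∨ ¬r) → p)) ⊕ ((¬(¬s ∨ p) ⊕ (¬s → r)) → (¬p ⊕ (r ∧ p))) on each row and compare to H:
  p=0, q=0, r=0, s=0: formula gives 0, H = 0 ✓
  p=0, q=0, r=0, s=1: formula gives 0, H = 0 ✓
  p=0, q=0, r=1, s=0: formula gives 0, H = 0 ✓
  p=0, q=0, r=1, s=1: formula gives 0, H = 0 ✓
  … (the remaining 12 rows also agree.)
All 16 rows match — the expression computes H exactly.

Yes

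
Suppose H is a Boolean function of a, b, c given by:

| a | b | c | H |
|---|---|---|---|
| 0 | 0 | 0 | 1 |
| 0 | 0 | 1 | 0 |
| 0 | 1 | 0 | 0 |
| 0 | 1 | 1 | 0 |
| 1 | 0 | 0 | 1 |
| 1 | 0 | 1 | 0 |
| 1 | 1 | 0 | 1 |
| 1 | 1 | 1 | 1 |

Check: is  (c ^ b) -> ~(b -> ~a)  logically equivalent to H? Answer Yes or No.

Test each input against both H and the formula:
  a=0, b=0, c=0: formula gives 1, H = 1 ✓
  a=0, b=0, c=1: formula gives 0, H = 0 ✓
  a=0, b=1, c=0: formula gives 0, H = 0 ✓
  a=0, b=1, c=1: formula gives 1, but H = 0 ✗
Row (0,1,1) is a counterexample, so the formula is not equivalent to H.

No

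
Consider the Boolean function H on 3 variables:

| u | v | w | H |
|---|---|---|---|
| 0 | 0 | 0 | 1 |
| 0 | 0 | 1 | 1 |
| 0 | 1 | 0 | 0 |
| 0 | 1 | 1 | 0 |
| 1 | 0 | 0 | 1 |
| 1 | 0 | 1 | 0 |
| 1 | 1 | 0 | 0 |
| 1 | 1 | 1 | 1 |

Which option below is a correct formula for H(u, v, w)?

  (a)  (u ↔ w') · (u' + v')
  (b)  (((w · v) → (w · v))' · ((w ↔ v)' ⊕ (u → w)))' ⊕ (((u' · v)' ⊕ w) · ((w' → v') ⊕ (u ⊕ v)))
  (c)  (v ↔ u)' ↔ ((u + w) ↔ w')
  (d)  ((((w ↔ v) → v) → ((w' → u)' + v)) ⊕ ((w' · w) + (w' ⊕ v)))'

(a): at (0,0,0) it gives 0, but H = 1 — eliminated.
(b): at (0,0,0) it gives 0, but H = 1 — eliminated.
(d): at (0,1,1) it gives 1, but H = 0 — eliminated.
Only (c) survives; checking it on all 8 rows confirms it matches H.

c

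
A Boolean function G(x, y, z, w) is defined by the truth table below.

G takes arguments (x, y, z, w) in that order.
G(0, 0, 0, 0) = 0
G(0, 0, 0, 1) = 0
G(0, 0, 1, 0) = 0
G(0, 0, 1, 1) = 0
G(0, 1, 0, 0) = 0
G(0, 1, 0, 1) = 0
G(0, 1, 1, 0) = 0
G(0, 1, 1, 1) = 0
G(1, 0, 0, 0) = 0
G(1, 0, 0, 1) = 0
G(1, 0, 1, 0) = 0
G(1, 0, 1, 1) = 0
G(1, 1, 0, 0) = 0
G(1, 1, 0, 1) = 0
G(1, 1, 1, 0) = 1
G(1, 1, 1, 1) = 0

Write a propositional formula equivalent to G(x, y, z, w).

G(x, y, z, w) = ((x AND y) AND z) AND NOT w

Only row (1,1,1,0) gives 1. That row's minterm x·y·z·¬w is G directly.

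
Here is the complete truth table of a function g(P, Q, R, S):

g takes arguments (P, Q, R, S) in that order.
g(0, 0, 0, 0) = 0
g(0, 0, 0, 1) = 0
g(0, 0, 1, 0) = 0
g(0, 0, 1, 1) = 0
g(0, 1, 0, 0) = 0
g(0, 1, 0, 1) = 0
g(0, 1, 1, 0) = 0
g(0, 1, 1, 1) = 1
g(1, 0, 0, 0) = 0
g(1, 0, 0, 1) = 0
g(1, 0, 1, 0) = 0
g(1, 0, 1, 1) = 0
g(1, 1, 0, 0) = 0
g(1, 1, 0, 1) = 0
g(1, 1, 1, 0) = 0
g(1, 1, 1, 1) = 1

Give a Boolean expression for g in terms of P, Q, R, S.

Collect the rows where g=1 — (0,1,1,1), (1,1,1,1) — and write one minterm per row: ¬P·Q·R·S, P·Q·R·S. Their union (logical OR) reproduces the table exactly.

g(P, Q, R, S) = (((NOT P AND Q) AND R) AND S) OR (((P AND Q) AND R) AND S)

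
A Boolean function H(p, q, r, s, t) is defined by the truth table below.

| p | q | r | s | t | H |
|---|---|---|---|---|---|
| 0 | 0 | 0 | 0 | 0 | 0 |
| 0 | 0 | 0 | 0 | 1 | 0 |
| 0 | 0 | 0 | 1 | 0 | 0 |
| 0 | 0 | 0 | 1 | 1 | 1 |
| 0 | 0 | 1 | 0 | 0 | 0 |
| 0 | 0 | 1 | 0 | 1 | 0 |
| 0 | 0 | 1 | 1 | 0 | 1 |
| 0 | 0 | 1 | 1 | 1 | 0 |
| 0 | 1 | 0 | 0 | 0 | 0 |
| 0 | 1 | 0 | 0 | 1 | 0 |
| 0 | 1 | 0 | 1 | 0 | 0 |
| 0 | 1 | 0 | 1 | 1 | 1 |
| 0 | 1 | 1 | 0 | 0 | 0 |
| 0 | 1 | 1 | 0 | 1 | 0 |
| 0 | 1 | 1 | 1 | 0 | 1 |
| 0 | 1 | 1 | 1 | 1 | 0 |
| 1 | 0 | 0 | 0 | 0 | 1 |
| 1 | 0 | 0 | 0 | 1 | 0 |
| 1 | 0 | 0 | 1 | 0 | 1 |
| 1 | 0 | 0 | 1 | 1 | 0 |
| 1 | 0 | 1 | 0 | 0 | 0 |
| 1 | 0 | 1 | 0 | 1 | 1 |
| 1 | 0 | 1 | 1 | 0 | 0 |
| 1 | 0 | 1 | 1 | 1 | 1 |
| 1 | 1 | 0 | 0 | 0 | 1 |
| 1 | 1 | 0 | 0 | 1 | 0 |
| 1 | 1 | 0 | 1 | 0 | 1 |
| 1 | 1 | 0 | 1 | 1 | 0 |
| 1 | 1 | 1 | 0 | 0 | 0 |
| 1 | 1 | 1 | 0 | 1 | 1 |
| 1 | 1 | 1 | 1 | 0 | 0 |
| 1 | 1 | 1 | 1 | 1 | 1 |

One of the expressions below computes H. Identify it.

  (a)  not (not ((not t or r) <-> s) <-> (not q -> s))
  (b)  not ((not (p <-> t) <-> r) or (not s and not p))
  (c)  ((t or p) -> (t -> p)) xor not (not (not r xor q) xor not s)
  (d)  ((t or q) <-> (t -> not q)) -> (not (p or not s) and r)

(a): at (0,0,0,0,0) it gives 1, but H = 0 — eliminated.
(c): at (0,0,0,0,0) it gives 1, but H = 0 — eliminated.
(d): at (0,0,0,0,0) it gives 1, but H = 0 — eliminated.
Only (b) survives; checking it on all 32 rows confirms it matches H.

b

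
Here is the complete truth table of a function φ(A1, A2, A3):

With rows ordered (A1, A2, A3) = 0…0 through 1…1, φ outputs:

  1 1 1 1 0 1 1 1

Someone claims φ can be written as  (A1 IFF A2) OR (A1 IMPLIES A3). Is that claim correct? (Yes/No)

Test each input against both φ and the formula:
  A1=0, A2=0, A3=0: formula gives 1, φ = 1 ✓
  A1=0, A2=0, A3=1: formula gives 1, φ = 1 ✓
  A1=0, A2=1, A3=0: formula gives 1, φ = 1 ✓
  A1=0, A2=1, A3=1: formula gives 1, φ = 1 ✓
  A1=1, A2=0, A3=0: formula gives 0, φ = 0 ✓
  …and likewise for the remaining 3 rows.
No disagreement on any input; they are logically equivalent.

Yes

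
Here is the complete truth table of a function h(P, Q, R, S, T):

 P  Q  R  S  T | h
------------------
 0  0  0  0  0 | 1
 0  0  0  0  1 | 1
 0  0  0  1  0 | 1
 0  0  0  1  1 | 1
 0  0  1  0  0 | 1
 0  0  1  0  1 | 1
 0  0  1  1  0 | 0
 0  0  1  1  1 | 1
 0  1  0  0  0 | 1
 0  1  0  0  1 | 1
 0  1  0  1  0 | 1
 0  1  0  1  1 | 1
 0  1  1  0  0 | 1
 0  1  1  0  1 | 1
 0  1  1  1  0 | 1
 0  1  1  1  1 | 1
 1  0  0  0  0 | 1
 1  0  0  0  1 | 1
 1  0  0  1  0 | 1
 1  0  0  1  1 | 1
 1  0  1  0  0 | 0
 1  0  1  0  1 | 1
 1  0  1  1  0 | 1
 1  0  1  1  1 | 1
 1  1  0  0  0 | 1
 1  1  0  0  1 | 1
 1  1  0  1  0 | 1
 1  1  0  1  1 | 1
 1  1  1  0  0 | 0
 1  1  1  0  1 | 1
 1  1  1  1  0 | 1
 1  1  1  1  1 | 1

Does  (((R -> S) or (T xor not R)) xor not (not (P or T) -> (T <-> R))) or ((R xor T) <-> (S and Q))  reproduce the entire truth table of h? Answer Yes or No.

Yes

Check the formula against h row by row:
  P=0, Q=0, R=0, S=0, T=0: formula gives 1, h = 1 ✓
  P=0, Q=0, R=0, S=0, T=1: formula gives 1, h = 1 ✓
  P=0, Q=0, R=0, S=1, T=0: formula gives 1, h = 1 ✓
  P=0, Q=0, R=0, S=1, T=1: formula gives 1, h = 1 ✓
  … (the remaining 28 rows also agree.)
Every row agrees, so the formula is equivalent.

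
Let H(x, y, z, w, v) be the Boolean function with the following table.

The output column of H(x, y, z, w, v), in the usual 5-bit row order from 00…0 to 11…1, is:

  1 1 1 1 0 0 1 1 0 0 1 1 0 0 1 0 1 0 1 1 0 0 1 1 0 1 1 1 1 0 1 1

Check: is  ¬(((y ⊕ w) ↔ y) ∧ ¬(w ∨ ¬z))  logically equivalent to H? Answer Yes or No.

No

Check the formula against H row by row:
  x=0, y=0, z=0, w=0, v=0: formula gives 1, H = 1 ✓
  x=0, y=0, z=0, w=0, v=1: formula gives 1, H = 1 ✓
  x=0, y=0, z=0, w=1, v=0: formula gives 1, H = 1 ✓
  x=0, y=0, z=0, w=1, v=1: formula gives 1, H = 1 ✓
  …
  x=0, y=1, z=0, w=0, v=0: formula gives 1, but H = 0 ✗
Row (0,1,0,0,0) is a counterexample, so the formula is not equivalent to H.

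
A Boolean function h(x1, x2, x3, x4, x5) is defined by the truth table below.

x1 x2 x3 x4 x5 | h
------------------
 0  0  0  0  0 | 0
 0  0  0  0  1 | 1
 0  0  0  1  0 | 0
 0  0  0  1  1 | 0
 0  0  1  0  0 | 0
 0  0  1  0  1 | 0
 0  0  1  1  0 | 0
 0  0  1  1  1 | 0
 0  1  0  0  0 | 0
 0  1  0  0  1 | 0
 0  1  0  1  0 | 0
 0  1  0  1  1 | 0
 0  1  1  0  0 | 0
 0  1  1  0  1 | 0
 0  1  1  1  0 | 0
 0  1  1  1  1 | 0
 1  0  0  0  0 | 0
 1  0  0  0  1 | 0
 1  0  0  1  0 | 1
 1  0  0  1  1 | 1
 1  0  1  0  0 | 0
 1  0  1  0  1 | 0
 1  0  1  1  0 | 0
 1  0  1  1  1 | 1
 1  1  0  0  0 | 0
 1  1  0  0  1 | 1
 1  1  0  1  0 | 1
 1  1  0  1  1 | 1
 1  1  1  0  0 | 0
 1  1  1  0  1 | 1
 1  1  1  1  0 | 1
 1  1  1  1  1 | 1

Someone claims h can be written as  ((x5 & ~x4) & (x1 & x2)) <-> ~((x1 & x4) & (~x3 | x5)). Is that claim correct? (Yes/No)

Evaluate ((x5 & ~x4) & (x1 & x2)) <-> ~((x1 & x4) & (~x3 | x5)) on each row and compare to h:
  x1=0, x2=0, x3=0, x4=0, x5=0: formula gives 0, h = 0 ✓
  x1=0, x2=0, x3=0, x4=0, x5=1: formula gives 0, but h = 1 ✗
Since they disagree at (0,0,0,0,1), the expression is not a correct formula for h.

No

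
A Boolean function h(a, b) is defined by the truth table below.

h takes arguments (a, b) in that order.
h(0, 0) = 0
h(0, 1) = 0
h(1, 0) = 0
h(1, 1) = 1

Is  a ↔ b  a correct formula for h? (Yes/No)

Check the formula against h row by row:
  a=0, b=0: formula gives 1, but h = 0 ✗
Since they disagree at (0,0), the expression is not a correct formula for h.

No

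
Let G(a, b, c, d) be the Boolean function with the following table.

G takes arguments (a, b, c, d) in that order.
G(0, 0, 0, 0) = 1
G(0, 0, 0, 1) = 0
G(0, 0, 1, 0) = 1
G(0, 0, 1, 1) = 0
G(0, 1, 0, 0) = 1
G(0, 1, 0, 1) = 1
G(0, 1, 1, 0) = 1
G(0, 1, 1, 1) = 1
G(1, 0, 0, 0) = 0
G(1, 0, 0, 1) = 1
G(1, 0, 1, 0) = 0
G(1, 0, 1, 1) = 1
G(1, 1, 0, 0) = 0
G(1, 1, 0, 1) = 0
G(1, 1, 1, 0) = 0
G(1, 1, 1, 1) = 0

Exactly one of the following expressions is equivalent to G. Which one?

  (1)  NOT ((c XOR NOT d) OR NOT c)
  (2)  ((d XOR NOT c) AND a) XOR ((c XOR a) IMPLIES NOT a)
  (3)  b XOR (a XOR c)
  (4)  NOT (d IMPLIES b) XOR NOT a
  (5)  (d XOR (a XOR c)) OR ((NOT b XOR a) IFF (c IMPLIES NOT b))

(1): at (0,0,0,0) it gives 0, but G = 1 — eliminated.
(2): at (0,0,0,1) it gives 1, but G = 0 — eliminated.
(3): at (0,0,0,0) it gives 0, but G = 1 — eliminated.
(5): at (0,0,0,1) it gives 1, but G = 0 — eliminated.
That leaves (4). Evaluating it on every row reproduces the table of G exactly.

4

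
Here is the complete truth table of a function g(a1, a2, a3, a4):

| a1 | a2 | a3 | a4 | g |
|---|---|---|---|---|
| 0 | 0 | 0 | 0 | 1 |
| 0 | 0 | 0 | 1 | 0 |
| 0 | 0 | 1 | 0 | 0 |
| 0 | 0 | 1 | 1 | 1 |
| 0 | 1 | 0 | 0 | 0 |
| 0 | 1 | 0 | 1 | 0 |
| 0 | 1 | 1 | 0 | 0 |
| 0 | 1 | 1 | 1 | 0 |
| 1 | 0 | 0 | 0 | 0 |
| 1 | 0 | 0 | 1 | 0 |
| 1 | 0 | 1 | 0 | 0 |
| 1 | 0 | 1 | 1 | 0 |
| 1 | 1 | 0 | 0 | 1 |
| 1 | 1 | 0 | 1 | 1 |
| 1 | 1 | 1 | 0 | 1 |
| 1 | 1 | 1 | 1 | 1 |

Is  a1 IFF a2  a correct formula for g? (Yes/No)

No

Evaluate a1 IFF a2 on each row and compare to g:
  a1=0, a2=0, a3=0, a4=0: formula gives 1, g = 1 ✓
  a1=0, a2=0, a3=0, a4=1: formula gives 1, but g = 0 ✗
Since they disagree at (0,0,0,1), the expression is not a correct formula for g.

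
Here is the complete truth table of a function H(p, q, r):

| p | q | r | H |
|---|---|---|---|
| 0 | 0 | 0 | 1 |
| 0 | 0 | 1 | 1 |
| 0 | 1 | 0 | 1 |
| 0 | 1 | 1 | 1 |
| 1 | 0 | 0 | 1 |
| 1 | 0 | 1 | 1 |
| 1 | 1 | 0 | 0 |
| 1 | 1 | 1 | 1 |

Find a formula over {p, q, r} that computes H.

H(p, q, r) = NOT ((p AND q) AND NOT r)

Only row (1,1,0) gives 0. So H is 1 everywhere except there — the complement of the minterm p·q·¬r.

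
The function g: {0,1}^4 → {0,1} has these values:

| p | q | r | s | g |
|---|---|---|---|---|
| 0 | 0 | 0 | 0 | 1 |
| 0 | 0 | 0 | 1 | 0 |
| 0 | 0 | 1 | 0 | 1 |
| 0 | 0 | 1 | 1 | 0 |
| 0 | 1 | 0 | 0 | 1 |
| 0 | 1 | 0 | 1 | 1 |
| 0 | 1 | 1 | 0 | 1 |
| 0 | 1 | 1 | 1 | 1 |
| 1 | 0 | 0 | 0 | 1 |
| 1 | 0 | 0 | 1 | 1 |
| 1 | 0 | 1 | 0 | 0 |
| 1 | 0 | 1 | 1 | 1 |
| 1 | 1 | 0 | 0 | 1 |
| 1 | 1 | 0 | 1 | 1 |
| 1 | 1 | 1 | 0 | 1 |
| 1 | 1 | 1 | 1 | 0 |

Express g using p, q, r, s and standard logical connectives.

g(p, q, r, s) = ¬((((((¬p ∧ ¬q) ∧ ¬r) ∧ s) ∨ (((¬p ∧ ¬q) ∧ r) ∧ s)) ∨ (((p ∧ ¬q) ∧ r) ∧ ¬s)) ∨ (((p ∧ q) ∧ r) ∧ s))

The 0-rows are (0,0,0,1), (0,0,1,1), (1,0,1,0), (1,1,1,1). Take each as a conjunction (¬p·¬q·¬r·s, ¬p·¬q·r·s, p·¬q·r·¬s, p·q·r·s), form their disjunction, and complement — that gives a formula that is 1 everywhere g is.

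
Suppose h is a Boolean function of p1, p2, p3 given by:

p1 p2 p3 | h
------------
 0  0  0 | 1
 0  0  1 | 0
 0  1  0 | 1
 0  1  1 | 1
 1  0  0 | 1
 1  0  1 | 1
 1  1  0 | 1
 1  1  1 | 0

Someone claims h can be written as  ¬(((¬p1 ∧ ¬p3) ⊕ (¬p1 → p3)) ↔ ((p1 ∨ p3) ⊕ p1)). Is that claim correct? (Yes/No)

No

Test each input against both h and the formula:
  p1=0, p2=0, p3=0: formula gives 1, h = 1 ✓
  p1=0, p2=0, p3=1: formula gives 0, h = 0 ✓
  p1=0, p2=1, p3=0: formula gives 1, h = 1 ✓
  p1=0, p2=1, p3=1: formula gives 0, but h = 1 ✗
Row (0,1,1) is a counterexample, so the formula is not equivalent to h.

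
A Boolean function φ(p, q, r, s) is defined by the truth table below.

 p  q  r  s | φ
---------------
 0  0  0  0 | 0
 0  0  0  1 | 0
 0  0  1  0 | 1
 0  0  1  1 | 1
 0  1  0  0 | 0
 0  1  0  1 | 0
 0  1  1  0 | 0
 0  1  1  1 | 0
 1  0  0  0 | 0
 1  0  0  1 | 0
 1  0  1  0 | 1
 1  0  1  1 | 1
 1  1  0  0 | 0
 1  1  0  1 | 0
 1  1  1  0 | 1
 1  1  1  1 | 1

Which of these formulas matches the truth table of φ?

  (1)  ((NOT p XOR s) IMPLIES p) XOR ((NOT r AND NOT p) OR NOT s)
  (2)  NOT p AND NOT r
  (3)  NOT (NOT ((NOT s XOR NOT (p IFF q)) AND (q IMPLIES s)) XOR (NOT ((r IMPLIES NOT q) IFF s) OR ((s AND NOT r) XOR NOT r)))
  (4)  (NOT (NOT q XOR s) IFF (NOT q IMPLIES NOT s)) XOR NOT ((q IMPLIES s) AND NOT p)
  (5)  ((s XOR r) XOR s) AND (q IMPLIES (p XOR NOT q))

5

(1): at (0,0,0,0) it gives 1, but φ = 0 — eliminated.
(2): at (0,0,0,0) it gives 1, but φ = 0 — eliminated.
(3): at (0,0,1,0) it gives 0, but φ = 1 — eliminated.
(4): at (0,0,1,0) it gives 0, but φ = 1 — eliminated.
(5) is the remaining candidate, and it agrees with φ on all 16 inputs.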